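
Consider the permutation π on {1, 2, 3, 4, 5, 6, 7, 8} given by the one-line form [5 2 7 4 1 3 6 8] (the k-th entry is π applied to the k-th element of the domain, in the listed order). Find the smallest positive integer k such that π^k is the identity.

Writing π as disjoint cycles, the cycle lengths are 3, 2, 1, 1, 1.
The order of π is the least common multiple of its cycle lengths: lcm(3, 2) = 6.

6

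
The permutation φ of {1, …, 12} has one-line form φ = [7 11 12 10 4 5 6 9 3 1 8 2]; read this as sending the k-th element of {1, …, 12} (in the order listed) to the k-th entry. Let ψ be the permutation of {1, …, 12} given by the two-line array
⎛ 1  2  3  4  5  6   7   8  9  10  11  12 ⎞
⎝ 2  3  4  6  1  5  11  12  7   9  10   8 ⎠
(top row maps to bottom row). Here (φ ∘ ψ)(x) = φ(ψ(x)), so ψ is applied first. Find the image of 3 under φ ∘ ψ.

First apply ψ: ψ(3) = 4, then φ(4) = 10. Thus (φ ∘ ψ)(3) = 10.

10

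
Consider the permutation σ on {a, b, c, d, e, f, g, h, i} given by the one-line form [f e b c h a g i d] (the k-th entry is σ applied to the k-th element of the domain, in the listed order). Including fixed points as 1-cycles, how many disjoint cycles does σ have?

The cycle decomposition is (a, f)(b, e, h, i, d, c)(g), which has 3 cycles (counting 1-cycles).

3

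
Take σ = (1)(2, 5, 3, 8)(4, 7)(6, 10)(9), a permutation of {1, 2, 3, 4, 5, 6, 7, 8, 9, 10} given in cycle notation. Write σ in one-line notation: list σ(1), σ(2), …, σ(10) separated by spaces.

1 5 8 7 3 10 4 2 9 6

Each element maps to the next entry in its cycle (wrapping to the front): 1→1, 2→5, 3→8, 4→7, 5→3, 6→10, 7→4, 8→2, 9→9, 10→6.
Listing these in domain order gives 1 5 8 7 3 10 4 2 9 6.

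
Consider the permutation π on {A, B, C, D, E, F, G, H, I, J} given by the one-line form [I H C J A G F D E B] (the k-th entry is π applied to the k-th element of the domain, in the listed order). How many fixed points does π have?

The fixed points (elements with π(x) = x) are {C}, so there is 1.

1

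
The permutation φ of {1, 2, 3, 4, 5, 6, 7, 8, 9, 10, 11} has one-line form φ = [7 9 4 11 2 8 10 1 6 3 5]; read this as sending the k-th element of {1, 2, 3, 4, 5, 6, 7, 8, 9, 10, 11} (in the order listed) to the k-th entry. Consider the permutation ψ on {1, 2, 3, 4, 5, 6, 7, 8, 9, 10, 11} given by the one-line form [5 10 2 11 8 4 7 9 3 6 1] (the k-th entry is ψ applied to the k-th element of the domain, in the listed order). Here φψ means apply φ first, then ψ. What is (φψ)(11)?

8

φ(11) = 5, then ψ(5) = 8; composing gives (φψ)(11) = 8.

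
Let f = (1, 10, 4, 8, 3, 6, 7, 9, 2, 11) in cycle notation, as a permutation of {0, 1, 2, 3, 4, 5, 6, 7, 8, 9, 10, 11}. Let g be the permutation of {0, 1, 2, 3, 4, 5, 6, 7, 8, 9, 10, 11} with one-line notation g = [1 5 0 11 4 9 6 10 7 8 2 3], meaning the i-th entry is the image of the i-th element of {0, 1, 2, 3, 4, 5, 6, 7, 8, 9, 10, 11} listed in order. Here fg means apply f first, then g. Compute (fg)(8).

f(8) = 3, then g(3) = 11; composing gives (fg)(8) = 11.

11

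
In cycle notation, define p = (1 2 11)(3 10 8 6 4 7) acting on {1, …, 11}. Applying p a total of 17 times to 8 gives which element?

10

8 lies in the 6-cycle (3 10 8 6 4 7).
Since the cycle has length 6, p^17 acts on it the same as p^5 (17 mod 6 = 5).
Stepping 5 places around the cycle: 8 → 6 → 4 → 7 → 3 → 10.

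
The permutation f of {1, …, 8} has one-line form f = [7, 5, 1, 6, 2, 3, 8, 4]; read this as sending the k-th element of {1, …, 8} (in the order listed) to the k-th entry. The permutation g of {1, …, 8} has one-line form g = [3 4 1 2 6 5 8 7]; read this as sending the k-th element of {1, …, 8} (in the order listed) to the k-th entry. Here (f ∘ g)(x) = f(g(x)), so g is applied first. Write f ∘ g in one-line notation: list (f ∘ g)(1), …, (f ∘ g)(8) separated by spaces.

Chase each element through g then f: 1 → 3 → 1; 2 → 4 → 6; 3 → 1 → 7; 4 → 2 → 5; 5 → 6 → 3; 6 → 5 → 2; 7 → 8 → 4; 8 → 7 → 8.
So f ∘ g in one-line form is 1 6 7 5 3 2 4 8.

1 6 7 5 3 2 4 8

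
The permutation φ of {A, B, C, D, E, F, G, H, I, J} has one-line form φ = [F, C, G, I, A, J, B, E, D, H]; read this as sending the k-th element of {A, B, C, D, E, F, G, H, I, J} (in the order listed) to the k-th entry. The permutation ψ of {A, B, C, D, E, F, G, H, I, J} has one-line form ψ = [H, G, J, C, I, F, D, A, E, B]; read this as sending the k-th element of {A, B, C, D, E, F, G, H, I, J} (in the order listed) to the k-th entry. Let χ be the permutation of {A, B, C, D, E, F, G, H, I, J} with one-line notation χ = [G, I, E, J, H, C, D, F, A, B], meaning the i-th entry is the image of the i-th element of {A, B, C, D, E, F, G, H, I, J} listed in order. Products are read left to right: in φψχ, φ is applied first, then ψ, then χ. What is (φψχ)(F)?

Apply the permutations in order: φ(F) = J, then ψ(J) = B, then χ(B) = I. So (φψχ)(F) = I.

I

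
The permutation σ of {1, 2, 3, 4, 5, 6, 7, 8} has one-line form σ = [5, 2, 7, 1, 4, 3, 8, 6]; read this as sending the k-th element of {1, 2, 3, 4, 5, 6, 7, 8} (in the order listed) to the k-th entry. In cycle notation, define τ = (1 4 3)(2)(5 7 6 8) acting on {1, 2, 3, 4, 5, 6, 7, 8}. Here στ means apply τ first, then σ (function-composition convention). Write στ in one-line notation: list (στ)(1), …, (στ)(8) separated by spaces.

1 2 5 7 8 6 3 4

(στ)(x) = σ(τ(x)). Computing each image: σ(τ(1)) = σ(4) = 1, σ(τ(2)) = σ(2) = 2, σ(τ(3)) = σ(1) = 5, σ(τ(4)) = σ(3) = 7, σ(τ(5)) = σ(7) = 8, σ(τ(6)) = σ(8) = 6, σ(τ(7)) = σ(6) = 3, σ(τ(8)) = σ(5) = 4.
Hence στ = [1 2 5 7 8 6 3 4].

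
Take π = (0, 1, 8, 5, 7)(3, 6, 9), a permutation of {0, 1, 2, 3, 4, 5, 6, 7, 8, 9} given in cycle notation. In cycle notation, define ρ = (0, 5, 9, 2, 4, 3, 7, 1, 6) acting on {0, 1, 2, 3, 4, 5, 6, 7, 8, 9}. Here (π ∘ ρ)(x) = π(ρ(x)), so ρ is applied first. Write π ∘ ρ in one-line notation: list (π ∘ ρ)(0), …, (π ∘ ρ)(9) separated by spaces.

(π ∘ ρ)(x) = π(ρ(x)). Computing each image: π(ρ(0)) = π(5) = 7, π(ρ(1)) = π(6) = 9, π(ρ(2)) = π(4) = 4, π(ρ(3)) = π(7) = 0, π(ρ(4)) = π(3) = 6, π(ρ(5)) = π(9) = 3, π(ρ(6)) = π(0) = 1, π(ρ(7)) = π(1) = 8, π(ρ(8)) = π(8) = 5, π(ρ(9)) = π(2) = 2.
Hence π ∘ ρ = [7 9 4 0 6 3 1 8 5 2].

7 9 4 0 6 3 1 8 5 2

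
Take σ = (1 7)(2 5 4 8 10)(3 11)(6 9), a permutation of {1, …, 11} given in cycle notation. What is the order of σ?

The cycle type of σ is (5, 2, 2, 2).
The order of σ is the least common multiple of its cycle lengths: lcm(5, 2, 2, 2) = 10.

10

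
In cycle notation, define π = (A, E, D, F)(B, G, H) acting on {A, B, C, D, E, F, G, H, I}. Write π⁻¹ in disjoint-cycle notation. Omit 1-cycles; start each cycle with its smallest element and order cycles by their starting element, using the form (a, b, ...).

(A, F, D, E)(B, H, G)

If π sends a → b within a cycle, π⁻¹ sends b → a; equivalently, reverse each cycle.
Reversing each cycle of π and rotating so the smallest element leads gives (A, F, D, E)(B, H, G).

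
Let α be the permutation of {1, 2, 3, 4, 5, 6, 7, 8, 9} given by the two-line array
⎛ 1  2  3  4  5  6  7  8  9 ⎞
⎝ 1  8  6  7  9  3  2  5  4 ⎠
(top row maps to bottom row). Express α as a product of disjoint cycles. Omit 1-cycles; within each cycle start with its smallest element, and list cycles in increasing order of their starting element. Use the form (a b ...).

Start at 2 and follow images: 2 → 8 → 5 → 9 → 4 → 7 → 2, giving the cycle (2 8 5 9 4 7).
Continuing from each remaining unvisited element yields (2 8 5 9 4 7)(3 6).

(2 8 5 9 4 7)(3 6)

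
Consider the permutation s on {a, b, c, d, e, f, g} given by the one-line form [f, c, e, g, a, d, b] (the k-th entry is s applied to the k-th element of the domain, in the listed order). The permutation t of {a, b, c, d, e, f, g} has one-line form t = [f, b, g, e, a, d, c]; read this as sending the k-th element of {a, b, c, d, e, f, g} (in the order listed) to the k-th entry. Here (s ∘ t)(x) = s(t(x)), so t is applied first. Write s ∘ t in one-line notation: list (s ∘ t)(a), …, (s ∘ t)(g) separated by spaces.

For each element, apply t then s: a → f → d; b → b → c; c → g → b; d → e → a; e → a → f; f → d → g; g → c → e.
Collecting the images, s ∘ t = [d c b a f g e].

d c b a f g e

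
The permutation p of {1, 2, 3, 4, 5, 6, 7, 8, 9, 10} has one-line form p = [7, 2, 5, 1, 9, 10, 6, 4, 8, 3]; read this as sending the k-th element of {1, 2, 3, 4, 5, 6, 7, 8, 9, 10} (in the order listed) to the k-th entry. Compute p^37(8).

Tracing 8 → 4 → … returns to 8 after 9 steps, so 8 lies in a 9-cycle (1, 7, 6, 10, 3, 5, 9, 8, 4).
Powers repeat with period 9 on this cycle, and 37 mod 9 = 1, so p^37(8) = p^1(8).
Stepping 1 place around the cycle: 8 → 4.

4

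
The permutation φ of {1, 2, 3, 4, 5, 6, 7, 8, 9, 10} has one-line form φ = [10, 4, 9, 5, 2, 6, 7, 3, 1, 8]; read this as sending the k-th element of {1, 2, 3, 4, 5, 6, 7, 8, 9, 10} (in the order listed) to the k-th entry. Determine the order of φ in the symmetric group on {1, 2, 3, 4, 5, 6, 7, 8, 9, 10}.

15

The disjoint-cycle form of φ has cycle lengths 5, 3, 1, 1.
The order is lcm(5, 3) = 15.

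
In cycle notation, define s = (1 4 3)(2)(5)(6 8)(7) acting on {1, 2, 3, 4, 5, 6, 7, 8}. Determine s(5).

The 1-cycle (5) fixes 5, so s(5) = 5.

5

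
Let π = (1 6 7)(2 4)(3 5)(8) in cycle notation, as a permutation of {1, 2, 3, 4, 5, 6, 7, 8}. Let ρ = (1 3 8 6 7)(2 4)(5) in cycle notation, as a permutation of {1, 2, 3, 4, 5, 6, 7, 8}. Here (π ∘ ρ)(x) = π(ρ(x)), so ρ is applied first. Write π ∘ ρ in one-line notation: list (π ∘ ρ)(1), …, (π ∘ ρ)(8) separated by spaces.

5 2 8 4 3 1 6 7

Chase each element through ρ then π: 1 → 3 → 5; 2 → 4 → 2; 3 → 8 → 8; 4 → 2 → 4; 5 → 5 → 3; 6 → 7 → 1; 7 → 1 → 6; 8 → 6 → 7.
So π ∘ ρ in one-line form is 5 2 8 4 3 1 6 7.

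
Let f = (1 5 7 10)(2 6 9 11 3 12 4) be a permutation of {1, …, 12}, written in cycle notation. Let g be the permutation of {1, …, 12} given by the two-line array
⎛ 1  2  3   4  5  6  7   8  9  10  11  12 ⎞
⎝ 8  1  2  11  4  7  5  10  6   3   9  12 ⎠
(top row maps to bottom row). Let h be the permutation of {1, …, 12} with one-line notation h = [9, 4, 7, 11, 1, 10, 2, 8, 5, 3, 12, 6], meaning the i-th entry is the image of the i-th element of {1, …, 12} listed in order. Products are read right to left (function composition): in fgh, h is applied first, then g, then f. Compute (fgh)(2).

Apply the permutations in order: h(2) = 4, then g(4) = 11, then f(11) = 3. So (fgh)(2) = 3.

3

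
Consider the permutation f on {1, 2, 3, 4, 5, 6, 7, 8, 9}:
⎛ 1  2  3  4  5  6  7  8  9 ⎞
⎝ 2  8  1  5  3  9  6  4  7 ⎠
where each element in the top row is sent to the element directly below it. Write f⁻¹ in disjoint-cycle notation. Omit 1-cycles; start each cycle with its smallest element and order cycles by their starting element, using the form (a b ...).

First write f in disjoint cycles: (1 2 8 4 5 3)(6 9 7).
The inverse reverses every cycle; in canonical form, f⁻¹ = (1 3 5 4 8 2)(6 7 9).

(1 3 5 4 8 2)(6 7 9)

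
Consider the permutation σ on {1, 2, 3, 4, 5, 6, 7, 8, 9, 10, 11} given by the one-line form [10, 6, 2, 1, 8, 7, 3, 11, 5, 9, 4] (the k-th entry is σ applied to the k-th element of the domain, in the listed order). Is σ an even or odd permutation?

In disjoint-cycle form the cycle lengths are 7, 4.
A cycle of length ℓ contributes ℓ−1 transpositions, so σ is a product of 6 + 3 = 9 transpositions — odd.

odd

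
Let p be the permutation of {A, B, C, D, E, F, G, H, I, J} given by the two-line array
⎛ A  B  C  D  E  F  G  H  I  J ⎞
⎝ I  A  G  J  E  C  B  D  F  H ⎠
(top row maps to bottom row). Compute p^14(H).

J

Tracing H → D → … returns to H after 3 steps, so H lies in a 3-cycle (D J H).
Powers repeat with period 3 on this cycle, and 14 mod 3 = 2, so p^14(H) = p^2(H).
Advancing 2 steps from H: H → D → J.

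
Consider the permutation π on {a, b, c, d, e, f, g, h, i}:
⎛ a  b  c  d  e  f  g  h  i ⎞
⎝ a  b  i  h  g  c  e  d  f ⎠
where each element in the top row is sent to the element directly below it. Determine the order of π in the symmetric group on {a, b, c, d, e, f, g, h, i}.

The disjoint-cycle form of π has cycle lengths 3, 2, 2, 1, 1.
Since disjoint cycles commute, ord(π) = lcm(3, 2, 2) = 6.

6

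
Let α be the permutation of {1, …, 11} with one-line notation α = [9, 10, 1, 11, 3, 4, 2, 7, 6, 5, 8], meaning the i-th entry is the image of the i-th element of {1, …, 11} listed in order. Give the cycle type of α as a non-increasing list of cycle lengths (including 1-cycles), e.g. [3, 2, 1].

The disjoint cycles are (1 9 6 4 11 8 7 2 10 5 3), with lengths 11 in non-increasing order.

[11]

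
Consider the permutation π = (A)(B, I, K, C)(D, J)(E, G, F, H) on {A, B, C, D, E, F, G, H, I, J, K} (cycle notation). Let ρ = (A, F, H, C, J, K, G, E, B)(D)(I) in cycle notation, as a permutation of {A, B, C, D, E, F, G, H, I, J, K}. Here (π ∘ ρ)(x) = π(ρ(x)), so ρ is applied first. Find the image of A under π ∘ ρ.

H

(π ∘ ρ)(A) = π(ρ(A)). ρ(A) = F, then π(F) = H. So (π ∘ ρ)(A) = H.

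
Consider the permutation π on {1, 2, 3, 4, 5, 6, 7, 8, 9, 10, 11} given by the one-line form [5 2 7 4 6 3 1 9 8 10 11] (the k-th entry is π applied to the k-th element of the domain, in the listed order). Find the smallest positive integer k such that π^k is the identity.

10

The disjoint-cycle form of π has cycle lengths 5, 2, 1, 1, 1, 1.
Since disjoint cycles commute, ord(π) = lcm(5, 2) = 10.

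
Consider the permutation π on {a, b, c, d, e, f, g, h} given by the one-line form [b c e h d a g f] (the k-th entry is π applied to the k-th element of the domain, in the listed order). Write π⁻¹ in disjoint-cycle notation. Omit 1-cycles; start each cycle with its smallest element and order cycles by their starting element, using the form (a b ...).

(a f h d e c b)

The cycle decomposition of π is (a b c e d h f).
The inverse reverses every cycle; in canonical form, π⁻¹ = (a f h d e c b).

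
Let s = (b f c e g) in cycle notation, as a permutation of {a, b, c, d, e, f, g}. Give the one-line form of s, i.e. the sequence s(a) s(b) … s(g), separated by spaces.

a f e d g c b

Each element maps to the next entry in its cycle (wrapping to the front): a→a, b→f, c→e, d→d, e→g, f→c, g→b.
Listing these in domain order gives a f e d g c b.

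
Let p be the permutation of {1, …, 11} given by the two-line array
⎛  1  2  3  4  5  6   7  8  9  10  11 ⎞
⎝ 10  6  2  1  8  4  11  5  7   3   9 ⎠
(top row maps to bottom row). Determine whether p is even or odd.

In disjoint-cycle form the cycle lengths are 6, 3, 2.
A cycle of length ℓ contributes ℓ−1 transpositions, so p is a product of 5 + 2 + 1 = 8 transpositions — even.

even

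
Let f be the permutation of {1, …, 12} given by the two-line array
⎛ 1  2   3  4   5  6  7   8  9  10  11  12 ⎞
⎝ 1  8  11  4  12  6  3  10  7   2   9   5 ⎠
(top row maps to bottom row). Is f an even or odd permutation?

In disjoint-cycle form the cycle lengths are 4, 3, 2, 1, 1, 1.
A cycle of length ℓ contributes ℓ−1 transpositions, so f is a product of 3 + 2 + 1 = 6 transpositions — even.

even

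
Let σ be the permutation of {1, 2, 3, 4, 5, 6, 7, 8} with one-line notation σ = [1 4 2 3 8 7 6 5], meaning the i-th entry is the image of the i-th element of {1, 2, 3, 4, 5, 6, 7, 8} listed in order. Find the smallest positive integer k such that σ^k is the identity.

Decomposing into disjoint cycles gives cycle lengths 3, 2, 2, 1.
The order is lcm(3, 2, 2) = 6.

6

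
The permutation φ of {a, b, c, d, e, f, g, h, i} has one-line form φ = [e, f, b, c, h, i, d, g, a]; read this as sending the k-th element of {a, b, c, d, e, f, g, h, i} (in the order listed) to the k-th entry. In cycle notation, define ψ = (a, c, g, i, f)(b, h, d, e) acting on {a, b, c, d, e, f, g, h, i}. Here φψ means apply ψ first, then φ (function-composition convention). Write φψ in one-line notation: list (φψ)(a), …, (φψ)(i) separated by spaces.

b g d h f e a c i

(φψ)(x) = φ(ψ(x)). Computing each image: φ(ψ(a)) = φ(c) = b, φ(ψ(b)) = φ(h) = g, φ(ψ(c)) = φ(g) = d, φ(ψ(d)) = φ(e) = h, φ(ψ(e)) = φ(b) = f, φ(ψ(f)) = φ(a) = e, φ(ψ(g)) = φ(i) = a, φ(ψ(h)) = φ(d) = c, φ(ψ(i)) = φ(f) = i.
Hence φψ = [b g d h f e a c i].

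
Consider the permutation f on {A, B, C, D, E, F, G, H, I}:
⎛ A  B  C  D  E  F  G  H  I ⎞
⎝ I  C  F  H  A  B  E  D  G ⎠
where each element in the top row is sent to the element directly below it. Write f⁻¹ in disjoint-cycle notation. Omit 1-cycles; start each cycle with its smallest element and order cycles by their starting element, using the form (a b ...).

The cycle decomposition of f is (A I G E)(B C F)(D H).
The inverse reverses every cycle; in canonical form, f⁻¹ = (A E G I)(B F C)(D H).

(A E G I)(B F C)(D H)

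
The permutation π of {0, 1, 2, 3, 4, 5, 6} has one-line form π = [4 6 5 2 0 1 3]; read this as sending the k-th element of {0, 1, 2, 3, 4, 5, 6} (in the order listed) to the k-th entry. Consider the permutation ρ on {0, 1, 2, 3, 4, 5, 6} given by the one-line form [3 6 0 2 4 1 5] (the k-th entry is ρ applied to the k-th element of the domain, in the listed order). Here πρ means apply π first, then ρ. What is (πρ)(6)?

2

π(6) = 3, then ρ(3) = 2; composing gives (πρ)(6) = 2.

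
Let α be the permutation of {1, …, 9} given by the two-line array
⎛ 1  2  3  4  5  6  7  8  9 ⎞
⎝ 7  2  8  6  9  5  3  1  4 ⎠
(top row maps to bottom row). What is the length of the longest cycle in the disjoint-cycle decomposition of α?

4

Decomposing into disjoint cycles gives (1 7 3 8)(4 6 5 9); the longest has length 4.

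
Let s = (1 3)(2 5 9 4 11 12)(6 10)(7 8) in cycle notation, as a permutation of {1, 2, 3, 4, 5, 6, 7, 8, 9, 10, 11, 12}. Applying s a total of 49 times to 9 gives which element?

9 lies in the 6-cycle (2 5 9 4 11 12).
On a 6-cycle, s^6 is the identity, so s^49 = s^1 there (49 ≡ 1 mod 6).
Advancing 1 step from 9: 9 → 4.

4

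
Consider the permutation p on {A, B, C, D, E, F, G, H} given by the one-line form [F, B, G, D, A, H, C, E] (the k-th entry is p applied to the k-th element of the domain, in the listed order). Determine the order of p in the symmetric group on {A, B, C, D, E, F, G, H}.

Decomposing into disjoint cycles gives cycle lengths 4, 2, 1, 1.
The order is lcm(4, 2) = 4.

4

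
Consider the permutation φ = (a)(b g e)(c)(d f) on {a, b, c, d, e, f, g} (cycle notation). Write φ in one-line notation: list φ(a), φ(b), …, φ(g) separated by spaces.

a g c f b d e

Each element maps to the next entry in its cycle (wrapping to the front): a→a, b→g, c→c, d→f, e→b, f→d, g→e.
So the one-line form is a g c f b d e.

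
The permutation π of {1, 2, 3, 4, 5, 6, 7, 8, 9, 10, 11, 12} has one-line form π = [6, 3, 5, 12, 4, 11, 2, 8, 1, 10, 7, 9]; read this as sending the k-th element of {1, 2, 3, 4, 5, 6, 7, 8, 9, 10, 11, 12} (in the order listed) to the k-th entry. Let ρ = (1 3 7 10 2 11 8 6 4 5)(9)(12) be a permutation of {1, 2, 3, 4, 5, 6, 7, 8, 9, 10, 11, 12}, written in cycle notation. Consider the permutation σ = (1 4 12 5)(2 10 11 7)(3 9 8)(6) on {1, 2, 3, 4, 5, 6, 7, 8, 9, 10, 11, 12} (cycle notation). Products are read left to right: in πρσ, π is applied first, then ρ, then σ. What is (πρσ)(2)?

2

(πρσ)(2) = σ(ρ(π(2))). π(2) = 3, then ρ(3) = 7, then σ(7) = 2, so the result is 2.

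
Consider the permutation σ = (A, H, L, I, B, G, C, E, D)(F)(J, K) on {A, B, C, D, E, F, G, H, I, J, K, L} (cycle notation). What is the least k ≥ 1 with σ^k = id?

18

The disjoint cycles have lengths 9, 2, 1.
Since disjoint cycles commute, ord(σ) = lcm(9, 2) = 18.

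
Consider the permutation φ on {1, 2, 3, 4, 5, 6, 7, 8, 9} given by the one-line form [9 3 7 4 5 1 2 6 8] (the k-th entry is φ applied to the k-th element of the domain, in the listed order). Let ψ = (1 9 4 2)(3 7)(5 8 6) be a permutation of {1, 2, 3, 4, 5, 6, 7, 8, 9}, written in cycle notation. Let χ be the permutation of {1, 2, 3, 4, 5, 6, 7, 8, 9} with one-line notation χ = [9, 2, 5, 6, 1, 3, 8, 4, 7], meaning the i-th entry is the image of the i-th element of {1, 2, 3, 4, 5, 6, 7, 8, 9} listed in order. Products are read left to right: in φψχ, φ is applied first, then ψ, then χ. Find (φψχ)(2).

8

(φψχ)(2) = χ(ψ(φ(2))). φ(2) = 3, then ψ(3) = 7, then χ(7) = 8, so the result is 8.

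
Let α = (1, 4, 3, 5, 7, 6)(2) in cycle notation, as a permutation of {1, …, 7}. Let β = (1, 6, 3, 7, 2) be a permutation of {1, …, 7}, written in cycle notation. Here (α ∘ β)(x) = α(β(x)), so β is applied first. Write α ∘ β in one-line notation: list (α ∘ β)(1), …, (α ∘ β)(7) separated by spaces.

For each element, apply β then α: 1 → 6 → 1; 2 → 1 → 4; 3 → 7 → 6; 4 → 4 → 3; 5 → 5 → 7; 6 → 3 → 5; 7 → 2 → 2.
Collecting the images, α ∘ β = [1 4 6 3 7 5 2].

1 4 6 3 7 5 2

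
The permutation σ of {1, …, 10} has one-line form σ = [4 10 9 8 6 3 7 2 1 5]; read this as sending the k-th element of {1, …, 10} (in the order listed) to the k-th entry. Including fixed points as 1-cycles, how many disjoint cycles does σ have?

The cycle decomposition is (1, 4, 8, 2, 10, 5, 6, 3, 9)(7), which has 2 cycles (counting 1-cycles).

2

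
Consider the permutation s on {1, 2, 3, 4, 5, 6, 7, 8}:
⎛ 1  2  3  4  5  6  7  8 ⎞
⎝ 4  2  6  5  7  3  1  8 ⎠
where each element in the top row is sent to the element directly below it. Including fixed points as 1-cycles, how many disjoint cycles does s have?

4

The cycle decomposition is (1, 4, 5, 7)(2)(3, 6)(8), which has 4 cycles (counting 1-cycles).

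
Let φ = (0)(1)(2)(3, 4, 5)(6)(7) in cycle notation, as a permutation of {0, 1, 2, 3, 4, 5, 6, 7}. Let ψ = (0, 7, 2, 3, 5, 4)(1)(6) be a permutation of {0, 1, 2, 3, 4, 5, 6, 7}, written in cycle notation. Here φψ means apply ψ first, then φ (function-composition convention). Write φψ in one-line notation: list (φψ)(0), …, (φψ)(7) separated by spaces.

For each element, apply ψ then φ: 0 → 7 → 7; 1 → 1 → 1; 2 → 3 → 4; 3 → 5 → 3; 4 → 0 → 0; 5 → 4 → 5; 6 → 6 → 6; 7 → 2 → 2.
So φψ in one-line form is 7 1 4 3 0 5 6 2.

7 1 4 3 0 5 6 2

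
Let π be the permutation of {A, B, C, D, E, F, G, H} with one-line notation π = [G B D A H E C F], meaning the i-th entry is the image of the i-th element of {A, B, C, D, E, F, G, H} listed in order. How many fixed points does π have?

1

The fixed points (elements with π(x) = x) are {B}, so there is 1.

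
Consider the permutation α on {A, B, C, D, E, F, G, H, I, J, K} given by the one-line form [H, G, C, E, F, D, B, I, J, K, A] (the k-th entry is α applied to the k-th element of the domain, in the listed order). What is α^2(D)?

Tracing D → E → … returns to D after 3 steps, so D lies in a 3-cycle (D, E, F).
Advancing 2 steps from D: D → E → F.

F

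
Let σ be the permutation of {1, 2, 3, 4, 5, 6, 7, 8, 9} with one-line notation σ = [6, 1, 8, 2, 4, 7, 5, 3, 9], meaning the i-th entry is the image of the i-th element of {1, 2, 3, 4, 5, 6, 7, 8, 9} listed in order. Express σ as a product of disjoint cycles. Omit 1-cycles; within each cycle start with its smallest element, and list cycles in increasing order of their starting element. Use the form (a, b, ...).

(1, 6, 7, 5, 4, 2)(3, 8)

Start at 1 and follow images: 1 → 6 → 7 → 5 → 4 → 2 → 1, giving the cycle (1, 6, 7, 5, 4, 2).
Continuing from each remaining unvisited element yields (1, 6, 7, 5, 4, 2)(3, 8).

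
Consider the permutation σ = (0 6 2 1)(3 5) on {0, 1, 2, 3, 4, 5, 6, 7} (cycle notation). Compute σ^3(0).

1

0 lies in the 4-cycle (0 6 2 1).
Stepping 3 places around the cycle: 0 → 6 → 2 → 1.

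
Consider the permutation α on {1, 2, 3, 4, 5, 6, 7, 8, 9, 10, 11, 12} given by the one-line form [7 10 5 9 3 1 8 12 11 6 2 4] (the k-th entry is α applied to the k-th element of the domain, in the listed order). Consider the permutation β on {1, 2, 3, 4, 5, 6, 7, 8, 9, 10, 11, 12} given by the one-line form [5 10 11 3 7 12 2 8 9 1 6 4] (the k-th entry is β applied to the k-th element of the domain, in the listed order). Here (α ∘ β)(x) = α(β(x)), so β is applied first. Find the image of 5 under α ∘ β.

(α ∘ β)(5) = α(β(5)). β(5) = 7, then α(7) = 8. So (α ∘ β)(5) = 8.

8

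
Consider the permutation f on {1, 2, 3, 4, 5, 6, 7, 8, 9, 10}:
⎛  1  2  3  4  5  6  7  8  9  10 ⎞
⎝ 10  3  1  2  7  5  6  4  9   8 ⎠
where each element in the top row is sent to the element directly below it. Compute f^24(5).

5

Tracing 5 → 7 → … returns to 5 after 3 steps, so 5 lies in a 3-cycle (5, 7, 6).
On a 3-cycle, f^3 is the identity, so f^24 = f^0 there (24 ≡ 0 mod 3).
So f^24(5) = 5.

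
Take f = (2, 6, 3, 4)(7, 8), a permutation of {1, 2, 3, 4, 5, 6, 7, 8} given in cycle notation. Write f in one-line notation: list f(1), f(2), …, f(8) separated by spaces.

1 6 4 2 5 3 8 7

Image by image: 1→1, 2→6, 3→4, 4→2, 5→5, 6→3, 7→8, 8→7.
Listing these in domain order gives 1 6 4 2 5 3 8 7.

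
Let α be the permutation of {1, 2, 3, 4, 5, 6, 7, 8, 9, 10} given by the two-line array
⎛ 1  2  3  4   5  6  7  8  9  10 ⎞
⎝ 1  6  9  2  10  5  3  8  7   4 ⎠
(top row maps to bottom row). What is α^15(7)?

Tracing 7 → 3 → … returns to 7 after 3 steps, so 7 lies in a 3-cycle (3, 9, 7).
On a 3-cycle, α^3 is the identity, so α^15 = α^0 there (15 ≡ 0 mod 3).
So α^15(7) = 7.

7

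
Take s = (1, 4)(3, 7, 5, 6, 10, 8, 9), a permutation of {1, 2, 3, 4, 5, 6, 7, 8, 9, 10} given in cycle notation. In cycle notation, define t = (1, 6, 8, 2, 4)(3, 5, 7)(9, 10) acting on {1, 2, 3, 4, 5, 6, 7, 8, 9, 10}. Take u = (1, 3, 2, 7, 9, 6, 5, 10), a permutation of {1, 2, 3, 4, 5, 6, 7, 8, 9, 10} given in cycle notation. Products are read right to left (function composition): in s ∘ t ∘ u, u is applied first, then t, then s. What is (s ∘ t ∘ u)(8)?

2

Apply the permutations in order: u(8) = 8, then t(8) = 2, then s(2) = 2. So (s ∘ t ∘ u)(8) = 2.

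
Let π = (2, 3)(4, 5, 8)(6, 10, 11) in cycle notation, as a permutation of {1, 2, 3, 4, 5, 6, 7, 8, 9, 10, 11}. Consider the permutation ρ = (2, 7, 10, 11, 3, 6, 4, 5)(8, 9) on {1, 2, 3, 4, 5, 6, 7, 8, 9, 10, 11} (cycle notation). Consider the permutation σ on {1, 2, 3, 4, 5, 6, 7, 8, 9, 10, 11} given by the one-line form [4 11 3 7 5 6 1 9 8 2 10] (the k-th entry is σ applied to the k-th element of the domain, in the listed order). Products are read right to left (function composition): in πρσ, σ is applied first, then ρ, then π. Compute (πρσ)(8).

Apply the permutations in order: σ(8) = 9, then ρ(9) = 8, then π(8) = 4. So (πρσ)(8) = 4.

4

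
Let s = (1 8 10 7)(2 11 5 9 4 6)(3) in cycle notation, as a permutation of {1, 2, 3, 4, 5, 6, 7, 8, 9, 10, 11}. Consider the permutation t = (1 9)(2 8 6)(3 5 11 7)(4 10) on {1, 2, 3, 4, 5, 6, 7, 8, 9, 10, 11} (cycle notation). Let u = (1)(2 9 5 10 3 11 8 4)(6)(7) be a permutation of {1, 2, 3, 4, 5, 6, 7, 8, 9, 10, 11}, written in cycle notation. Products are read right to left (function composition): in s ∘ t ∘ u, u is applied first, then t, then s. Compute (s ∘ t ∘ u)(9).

5

Apply the permutations in order: u(9) = 5, then t(5) = 11, then s(11) = 5. So (s ∘ t ∘ u)(9) = 5.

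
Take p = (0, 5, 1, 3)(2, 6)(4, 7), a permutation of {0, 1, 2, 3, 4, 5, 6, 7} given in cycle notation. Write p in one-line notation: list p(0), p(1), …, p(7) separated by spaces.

Reading each image from the cycles: 0↦5, 1↦3, 2↦6, 3↦0, 4↦7, 5↦1, 6↦2, 7↦4.
Listing these in domain order gives 5 3 6 0 7 1 2 4.

5 3 6 0 7 1 2 4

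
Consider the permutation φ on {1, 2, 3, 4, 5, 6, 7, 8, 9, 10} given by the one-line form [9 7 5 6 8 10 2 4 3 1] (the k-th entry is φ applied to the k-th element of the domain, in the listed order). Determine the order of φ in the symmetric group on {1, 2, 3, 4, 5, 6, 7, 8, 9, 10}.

8

The disjoint-cycle form of φ has cycle lengths 8, 2.
The order is lcm(8, 2) = 8.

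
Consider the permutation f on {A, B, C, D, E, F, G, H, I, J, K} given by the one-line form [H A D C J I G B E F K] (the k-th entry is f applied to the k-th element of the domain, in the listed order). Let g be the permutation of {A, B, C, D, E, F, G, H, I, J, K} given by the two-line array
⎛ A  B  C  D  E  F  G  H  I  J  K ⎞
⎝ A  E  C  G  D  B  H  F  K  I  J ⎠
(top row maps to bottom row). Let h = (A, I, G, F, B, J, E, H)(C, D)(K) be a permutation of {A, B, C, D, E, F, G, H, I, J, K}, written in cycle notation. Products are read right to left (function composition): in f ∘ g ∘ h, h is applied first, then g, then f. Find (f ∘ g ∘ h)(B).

E

(f ∘ g ∘ h)(B) = f(g(h(B))). h(B) = J, then g(J) = I, then f(I) = E, so the result is E.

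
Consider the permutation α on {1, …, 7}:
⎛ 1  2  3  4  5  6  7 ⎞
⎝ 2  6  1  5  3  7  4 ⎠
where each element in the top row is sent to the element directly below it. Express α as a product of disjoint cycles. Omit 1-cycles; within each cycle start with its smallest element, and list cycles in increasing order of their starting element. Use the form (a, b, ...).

(1, 2, 6, 7, 4, 5, 3)

Iterating α from 1 gives 1 → 2 → 6 → 7 → 4 → 5 → 3 → 1; that is the 7-cycle (1, 2, 6, 7, 4, 5, 3).
Continuing from each remaining unvisited element yields (1, 2, 6, 7, 4, 5, 3).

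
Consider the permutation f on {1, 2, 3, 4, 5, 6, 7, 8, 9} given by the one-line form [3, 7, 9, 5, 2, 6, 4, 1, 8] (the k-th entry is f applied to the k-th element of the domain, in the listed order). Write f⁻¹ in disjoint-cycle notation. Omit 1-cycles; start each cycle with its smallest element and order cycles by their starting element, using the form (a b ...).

The cycle decomposition of f is (1 3 9 8)(2 7 4 5).
Reversing each cycle (and rotating so the smallest element leads) gives f⁻¹ = (1 8 9 3)(2 5 4 7).

(1 8 9 3)(2 5 4 7)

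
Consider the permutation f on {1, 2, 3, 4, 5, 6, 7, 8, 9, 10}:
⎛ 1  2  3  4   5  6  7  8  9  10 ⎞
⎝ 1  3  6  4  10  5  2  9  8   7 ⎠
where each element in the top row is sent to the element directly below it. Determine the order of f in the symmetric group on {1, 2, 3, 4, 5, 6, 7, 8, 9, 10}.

Decomposing into disjoint cycles gives cycle lengths 6, 2, 1, 1.
The order of f is the least common multiple of its cycle lengths: lcm(6, 2) = 6.

6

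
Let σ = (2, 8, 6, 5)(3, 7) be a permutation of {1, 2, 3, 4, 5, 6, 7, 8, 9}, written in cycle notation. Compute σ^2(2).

6

2 lies in the 4-cycle (2, 8, 6, 5).
Advancing 2 steps from 2: 2 → 8 → 6.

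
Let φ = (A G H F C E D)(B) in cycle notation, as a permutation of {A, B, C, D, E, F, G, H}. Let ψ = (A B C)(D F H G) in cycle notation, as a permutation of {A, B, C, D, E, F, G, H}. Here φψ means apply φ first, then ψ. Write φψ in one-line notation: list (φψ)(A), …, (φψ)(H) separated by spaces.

D C E B F A G H

(φψ)(x) = ψ(φ(x)). Computing each image: ψ(φ(A)) = ψ(G) = D, ψ(φ(B)) = ψ(B) = C, ψ(φ(C)) = ψ(E) = E, ψ(φ(D)) = ψ(A) = B, ψ(φ(E)) = ψ(D) = F, ψ(φ(F)) = ψ(C) = A, ψ(φ(G)) = ψ(H) = G, ψ(φ(H)) = ψ(F) = H.
Hence φψ = [D C E B F A G H].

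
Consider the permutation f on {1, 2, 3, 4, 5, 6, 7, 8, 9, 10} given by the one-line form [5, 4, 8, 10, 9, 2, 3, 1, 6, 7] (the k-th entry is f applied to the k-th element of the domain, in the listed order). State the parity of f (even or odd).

odd

In disjoint-cycle form the cycle lengths are 10.
A cycle is odd iff its length is even; f has 1 even-length cycle, so sgn(f) = (−1)^1 and f is odd.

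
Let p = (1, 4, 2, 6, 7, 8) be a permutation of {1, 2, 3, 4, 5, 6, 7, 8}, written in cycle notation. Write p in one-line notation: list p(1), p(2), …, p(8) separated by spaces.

Reading each image from the cycles: 1→4, 2→6, 3→3, 4→2, 5→5, 6→7, 7→8, 8→1.
So the one-line form is 4 6 3 2 5 7 8 1.

4 6 3 2 5 7 8 1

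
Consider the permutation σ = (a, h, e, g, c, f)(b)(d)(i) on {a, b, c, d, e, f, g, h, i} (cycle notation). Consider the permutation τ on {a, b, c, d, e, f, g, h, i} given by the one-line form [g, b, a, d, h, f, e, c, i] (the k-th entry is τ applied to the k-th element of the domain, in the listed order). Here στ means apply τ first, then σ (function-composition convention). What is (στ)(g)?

g

(στ)(g) = σ(τ(g)). τ(g) = e, then σ(e) = g. So (στ)(g) = g.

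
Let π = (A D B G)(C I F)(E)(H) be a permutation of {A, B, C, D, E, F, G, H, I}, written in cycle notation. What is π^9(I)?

I

I lies in the 3-cycle (C I F).
Powers repeat with period 3 on this cycle, and 9 mod 3 = 0, so π^9(I) = π^0(I).
So π^9(I) = I.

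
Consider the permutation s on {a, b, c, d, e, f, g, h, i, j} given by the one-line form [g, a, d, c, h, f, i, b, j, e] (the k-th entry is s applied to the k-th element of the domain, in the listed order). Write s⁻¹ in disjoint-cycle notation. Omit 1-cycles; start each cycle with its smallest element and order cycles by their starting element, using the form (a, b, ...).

First write s in disjoint cycles: (a, g, i, j, e, h, b)(c, d).
The inverse reverses every cycle; in canonical form, s⁻¹ = (a, b, h, e, j, i, g)(c, d).

(a, b, h, e, j, i, g)(c, d)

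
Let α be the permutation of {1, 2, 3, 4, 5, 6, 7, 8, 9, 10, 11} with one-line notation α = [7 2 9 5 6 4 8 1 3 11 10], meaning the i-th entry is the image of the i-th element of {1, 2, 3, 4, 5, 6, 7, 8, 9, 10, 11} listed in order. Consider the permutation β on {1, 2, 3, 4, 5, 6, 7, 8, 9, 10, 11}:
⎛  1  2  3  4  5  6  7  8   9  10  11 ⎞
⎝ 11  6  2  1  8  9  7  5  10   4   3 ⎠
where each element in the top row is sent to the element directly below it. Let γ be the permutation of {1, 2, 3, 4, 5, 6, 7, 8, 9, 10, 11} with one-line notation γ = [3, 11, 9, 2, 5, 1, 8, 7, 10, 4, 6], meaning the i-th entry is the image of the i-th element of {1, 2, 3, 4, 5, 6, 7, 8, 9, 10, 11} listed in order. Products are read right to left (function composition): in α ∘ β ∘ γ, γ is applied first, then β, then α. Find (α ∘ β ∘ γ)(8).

Apply the permutations in order: γ(8) = 7, then β(7) = 7, then α(7) = 8. So (α ∘ β ∘ γ)(8) = 8.

8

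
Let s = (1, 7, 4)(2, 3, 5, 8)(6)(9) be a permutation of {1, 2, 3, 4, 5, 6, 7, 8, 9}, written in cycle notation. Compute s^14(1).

4

1 lies in the 3-cycle (1, 7, 4).
Powers repeat with period 3 on this cycle, and 14 mod 3 = 2, so s^14(1) = s^2(1).
Stepping 2 places around the cycle: 1 → 7 → 4.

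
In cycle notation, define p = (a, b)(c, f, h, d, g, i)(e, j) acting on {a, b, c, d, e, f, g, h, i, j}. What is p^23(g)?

g lies in the 6-cycle (c, f, h, d, g, i).
On a 6-cycle, p^6 is the identity, so p^23 = p^5 there (23 ≡ 5 mod 6).
Advancing 5 steps from g: g → i → c → f → h → d.

d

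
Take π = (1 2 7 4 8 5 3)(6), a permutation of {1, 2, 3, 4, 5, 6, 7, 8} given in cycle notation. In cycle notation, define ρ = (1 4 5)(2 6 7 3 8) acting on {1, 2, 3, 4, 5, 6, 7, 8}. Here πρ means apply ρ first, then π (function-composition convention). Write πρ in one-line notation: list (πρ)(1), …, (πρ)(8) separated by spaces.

Chase each element through ρ then π: 1 → 4 → 8; 2 → 6 → 6; 3 → 8 → 5; 4 → 5 → 3; 5 → 1 → 2; 6 → 7 → 4; 7 → 3 → 1; 8 → 2 → 7.
Collecting the images, πρ = [8 6 5 3 2 4 1 7].

8 6 5 3 2 4 1 7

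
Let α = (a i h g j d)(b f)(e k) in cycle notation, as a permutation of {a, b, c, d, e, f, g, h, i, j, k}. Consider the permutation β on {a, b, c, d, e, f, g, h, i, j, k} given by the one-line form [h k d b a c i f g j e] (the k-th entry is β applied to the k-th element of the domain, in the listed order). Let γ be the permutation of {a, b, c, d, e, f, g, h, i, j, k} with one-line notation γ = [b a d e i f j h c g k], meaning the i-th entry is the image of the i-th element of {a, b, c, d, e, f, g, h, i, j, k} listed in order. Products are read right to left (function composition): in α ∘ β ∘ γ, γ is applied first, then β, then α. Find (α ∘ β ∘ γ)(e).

j

Apply the permutations in order: γ(e) = i, then β(i) = g, then α(g) = j. So (α ∘ β ∘ γ)(e) = j.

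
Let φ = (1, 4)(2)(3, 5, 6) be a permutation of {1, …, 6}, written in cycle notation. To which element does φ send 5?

Within (3, 5, 6), 5 ↦ 6.

6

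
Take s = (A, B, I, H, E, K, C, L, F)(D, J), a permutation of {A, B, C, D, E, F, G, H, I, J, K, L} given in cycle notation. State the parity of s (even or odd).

odd

The cycle lengths are 9, 2, 1.
A cycle of length ℓ contributes ℓ−1 transpositions, so s is a product of 8 + 1 = 9 transpositions — odd.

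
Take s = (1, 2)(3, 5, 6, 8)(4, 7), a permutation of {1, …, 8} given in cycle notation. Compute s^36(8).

8 lies in the 4-cycle (3, 5, 6, 8).
Powers repeat with period 4 on this cycle, and 36 mod 4 = 0, so s^36(8) = s^0(8).
So s^36(8) = 8.

8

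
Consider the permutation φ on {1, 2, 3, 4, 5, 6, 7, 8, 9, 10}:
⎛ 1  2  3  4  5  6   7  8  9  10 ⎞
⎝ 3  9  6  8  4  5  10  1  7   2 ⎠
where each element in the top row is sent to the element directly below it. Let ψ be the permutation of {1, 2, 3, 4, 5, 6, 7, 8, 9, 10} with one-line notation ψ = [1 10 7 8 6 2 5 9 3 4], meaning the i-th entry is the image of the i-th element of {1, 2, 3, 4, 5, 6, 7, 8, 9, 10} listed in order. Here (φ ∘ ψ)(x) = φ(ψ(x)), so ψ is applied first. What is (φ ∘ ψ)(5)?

ψ(5) = 6, then φ(6) = 5; composing gives (φ ∘ ψ)(5) = 5.

5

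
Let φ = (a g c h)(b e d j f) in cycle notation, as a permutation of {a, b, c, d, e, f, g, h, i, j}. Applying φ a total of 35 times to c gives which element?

c lies in the 4-cycle (a g c h).
Since the cycle has length 4, φ^35 acts on it the same as φ^3 (35 mod 4 = 3).
Advancing 3 steps from c: c → h → a → g.

g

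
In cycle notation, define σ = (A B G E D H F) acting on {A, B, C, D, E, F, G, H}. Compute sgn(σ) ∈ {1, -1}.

1

The cycle lengths are 7, 1.
A cycle of length ℓ contributes ℓ−1 transpositions, so σ is a product of 6 transpositions — even.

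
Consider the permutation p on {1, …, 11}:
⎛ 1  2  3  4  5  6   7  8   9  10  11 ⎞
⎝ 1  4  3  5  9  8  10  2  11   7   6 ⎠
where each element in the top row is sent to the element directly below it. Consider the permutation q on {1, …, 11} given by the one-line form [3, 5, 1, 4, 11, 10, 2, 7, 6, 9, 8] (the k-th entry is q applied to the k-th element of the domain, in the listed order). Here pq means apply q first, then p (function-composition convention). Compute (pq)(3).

q(3) = 1, then p(1) = 1; composing gives (pq)(3) = 1.

1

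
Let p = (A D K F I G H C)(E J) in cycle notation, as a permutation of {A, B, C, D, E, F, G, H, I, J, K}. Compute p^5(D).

H

D lies in the 8-cycle (A D K F I G H C).
Stepping 5 places around the cycle: D → K → F → I → G → H.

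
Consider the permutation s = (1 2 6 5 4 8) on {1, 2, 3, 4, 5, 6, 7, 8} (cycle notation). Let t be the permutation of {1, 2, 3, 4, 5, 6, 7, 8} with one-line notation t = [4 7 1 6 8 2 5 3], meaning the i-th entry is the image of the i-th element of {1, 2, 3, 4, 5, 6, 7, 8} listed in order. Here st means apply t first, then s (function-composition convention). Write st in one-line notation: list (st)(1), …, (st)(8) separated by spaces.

8 7 2 5 1 6 4 3

Chase each element through t then s: 1 → 4 → 8; 2 → 7 → 7; 3 → 1 → 2; 4 → 6 → 5; 5 → 8 → 1; 6 → 2 → 6; 7 → 5 → 4; 8 → 3 → 3.
So st in one-line form is 8 7 2 5 1 6 4 3.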